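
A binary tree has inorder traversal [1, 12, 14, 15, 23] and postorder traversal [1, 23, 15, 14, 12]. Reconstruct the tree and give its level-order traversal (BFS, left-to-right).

Inorder:   [1, 12, 14, 15, 23]
Postorder: [1, 23, 15, 14, 12]
Algorithm: postorder visits root last, so walk postorder right-to-left;
each value is the root of the current inorder slice — split it at that
value, recurse on the right subtree first, then the left.
Recursive splits:
  root=12; inorder splits into left=[1], right=[14, 15, 23]
  root=14; inorder splits into left=[], right=[15, 23]
  root=15; inorder splits into left=[], right=[23]
  root=23; inorder splits into left=[], right=[]
  root=1; inorder splits into left=[], right=[]
Reconstructed level-order: [12, 1, 14, 15, 23]


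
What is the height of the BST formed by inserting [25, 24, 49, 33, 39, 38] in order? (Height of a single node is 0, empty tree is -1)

Insertion order: [25, 24, 49, 33, 39, 38]
Tree (level-order array): [25, 24, 49, None, None, 33, None, None, 39, 38]
Compute height bottom-up (empty subtree = -1):
  height(24) = 1 + max(-1, -1) = 0
  height(38) = 1 + max(-1, -1) = 0
  height(39) = 1 + max(0, -1) = 1
  height(33) = 1 + max(-1, 1) = 2
  height(49) = 1 + max(2, -1) = 3
  height(25) = 1 + max(0, 3) = 4
Height = 4


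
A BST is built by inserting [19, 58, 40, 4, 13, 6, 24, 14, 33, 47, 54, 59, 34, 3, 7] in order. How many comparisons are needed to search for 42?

Search path for 42: 19 -> 58 -> 40 -> 47
Found: False
Comparisons: 4


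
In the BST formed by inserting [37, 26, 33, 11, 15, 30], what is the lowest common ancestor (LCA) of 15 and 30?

Tree insertion order: [37, 26, 33, 11, 15, 30]
Tree (level-order array): [37, 26, None, 11, 33, None, 15, 30]
In a BST, the LCA of p=15, q=30 is the first node v on the
root-to-leaf path with p <= v <= q (go left if both < v, right if both > v).
Walk from root:
  at 37: both 15 and 30 < 37, go left
  at 26: 15 <= 26 <= 30, this is the LCA
LCA = 26


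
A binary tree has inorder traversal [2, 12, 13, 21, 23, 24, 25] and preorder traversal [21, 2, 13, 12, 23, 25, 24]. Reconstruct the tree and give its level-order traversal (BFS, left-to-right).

Inorder:  [2, 12, 13, 21, 23, 24, 25]
Preorder: [21, 2, 13, 12, 23, 25, 24]
Algorithm: preorder visits root first, so consume preorder in order;
for each root, split the current inorder slice at that value into
left-subtree inorder and right-subtree inorder, then recurse.
Recursive splits:
  root=21; inorder splits into left=[2, 12, 13], right=[23, 24, 25]
  root=2; inorder splits into left=[], right=[12, 13]
  root=13; inorder splits into left=[12], right=[]
  root=12; inorder splits into left=[], right=[]
  root=23; inorder splits into left=[], right=[24, 25]
  root=25; inorder splits into left=[24], right=[]
  root=24; inorder splits into left=[], right=[]
Reconstructed level-order: [21, 2, 23, 13, 25, 12, 24]


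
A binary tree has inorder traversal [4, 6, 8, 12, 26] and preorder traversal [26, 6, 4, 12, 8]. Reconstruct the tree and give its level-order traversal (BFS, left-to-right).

Inorder:  [4, 6, 8, 12, 26]
Preorder: [26, 6, 4, 12, 8]
Algorithm: preorder visits root first, so consume preorder in order;
for each root, split the current inorder slice at that value into
left-subtree inorder and right-subtree inorder, then recurse.
Recursive splits:
  root=26; inorder splits into left=[4, 6, 8, 12], right=[]
  root=6; inorder splits into left=[4], right=[8, 12]
  root=4; inorder splits into left=[], right=[]
  root=12; inorder splits into left=[8], right=[]
  root=8; inorder splits into left=[], right=[]
Reconstructed level-order: [26, 6, 4, 12, 8]


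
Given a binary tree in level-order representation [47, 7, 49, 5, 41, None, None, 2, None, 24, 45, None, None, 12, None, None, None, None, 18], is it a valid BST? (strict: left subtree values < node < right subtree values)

Level-order array: [47, 7, 49, 5, 41, None, None, 2, None, 24, 45, None, None, 12, None, None, None, None, 18]
Validate using subtree bounds (lo, hi): at each node, require lo < value < hi,
then recurse left with hi=value and right with lo=value.
Preorder trace (stopping at first violation):
  at node 47 with bounds (-inf, +inf): OK
  at node 7 with bounds (-inf, 47): OK
  at node 5 with bounds (-inf, 7): OK
  at node 2 with bounds (-inf, 5): OK
  at node 41 with bounds (7, 47): OK
  at node 24 with bounds (7, 41): OK
  at node 12 with bounds (7, 24): OK
  at node 18 with bounds (12, 24): OK
  at node 45 with bounds (41, 47): OK
  at node 49 with bounds (47, +inf): OK
No violation found at any node.
Result: Valid BST


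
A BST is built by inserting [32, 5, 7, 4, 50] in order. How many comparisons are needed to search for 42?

Search path for 42: 32 -> 50
Found: False
Comparisons: 2


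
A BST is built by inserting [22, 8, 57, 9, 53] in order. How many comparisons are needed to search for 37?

Search path for 37: 22 -> 57 -> 53
Found: False
Comparisons: 3


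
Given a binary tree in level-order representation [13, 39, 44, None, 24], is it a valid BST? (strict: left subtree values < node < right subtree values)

Level-order array: [13, 39, 44, None, 24]
Validate using subtree bounds (lo, hi): at each node, require lo < value < hi,
then recurse left with hi=value and right with lo=value.
Preorder trace (stopping at first violation):
  at node 13 with bounds (-inf, +inf): OK
  at node 39 with bounds (-inf, 13): VIOLATION
Node 39 violates its bound: not (-inf < 39 < 13).
Result: Not a valid BST


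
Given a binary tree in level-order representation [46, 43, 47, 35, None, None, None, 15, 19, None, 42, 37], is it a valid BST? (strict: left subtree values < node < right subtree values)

Level-order array: [46, 43, 47, 35, None, None, None, 15, 19, None, 42, 37]
Validate using subtree bounds (lo, hi): at each node, require lo < value < hi,
then recurse left with hi=value and right with lo=value.
Preorder trace (stopping at first violation):
  at node 46 with bounds (-inf, +inf): OK
  at node 43 with bounds (-inf, 46): OK
  at node 35 with bounds (-inf, 43): OK
  at node 15 with bounds (-inf, 35): OK
  at node 42 with bounds (15, 35): VIOLATION
Node 42 violates its bound: not (15 < 42 < 35).
Result: Not a valid BST


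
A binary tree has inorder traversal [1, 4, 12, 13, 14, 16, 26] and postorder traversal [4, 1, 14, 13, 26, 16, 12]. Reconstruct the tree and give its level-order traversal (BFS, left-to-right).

Inorder:   [1, 4, 12, 13, 14, 16, 26]
Postorder: [4, 1, 14, 13, 26, 16, 12]
Algorithm: postorder visits root last, so walk postorder right-to-left;
each value is the root of the current inorder slice — split it at that
value, recurse on the right subtree first, then the left.
Recursive splits:
  root=12; inorder splits into left=[1, 4], right=[13, 14, 16, 26]
  root=16; inorder splits into left=[13, 14], right=[26]
  root=26; inorder splits into left=[], right=[]
  root=13; inorder splits into left=[], right=[14]
  root=14; inorder splits into left=[], right=[]
  root=1; inorder splits into left=[], right=[4]
  root=4; inorder splits into left=[], right=[]
Reconstructed level-order: [12, 1, 16, 4, 13, 26, 14]


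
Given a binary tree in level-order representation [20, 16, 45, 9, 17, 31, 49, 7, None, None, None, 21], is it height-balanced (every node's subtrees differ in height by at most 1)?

Tree (level-order array): [20, 16, 45, 9, 17, 31, 49, 7, None, None, None, 21]
Definition: a tree is height-balanced if, at every node, |h(left) - h(right)| <= 1 (empty subtree has height -1).
Bottom-up per-node check:
  node 7: h_left=-1, h_right=-1, diff=0 [OK], height=0
  node 9: h_left=0, h_right=-1, diff=1 [OK], height=1
  node 17: h_left=-1, h_right=-1, diff=0 [OK], height=0
  node 16: h_left=1, h_right=0, diff=1 [OK], height=2
  node 21: h_left=-1, h_right=-1, diff=0 [OK], height=0
  node 31: h_left=0, h_right=-1, diff=1 [OK], height=1
  node 49: h_left=-1, h_right=-1, diff=0 [OK], height=0
  node 45: h_left=1, h_right=0, diff=1 [OK], height=2
  node 20: h_left=2, h_right=2, diff=0 [OK], height=3
All nodes satisfy the balance condition.
Result: Balanced


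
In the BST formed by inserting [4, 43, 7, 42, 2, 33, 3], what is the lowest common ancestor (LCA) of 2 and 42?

Tree insertion order: [4, 43, 7, 42, 2, 33, 3]
Tree (level-order array): [4, 2, 43, None, 3, 7, None, None, None, None, 42, 33]
In a BST, the LCA of p=2, q=42 is the first node v on the
root-to-leaf path with p <= v <= q (go left if both < v, right if both > v).
Walk from root:
  at 4: 2 <= 4 <= 42, this is the LCA
LCA = 4


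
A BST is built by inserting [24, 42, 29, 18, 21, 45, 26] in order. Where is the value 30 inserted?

Starting tree (level order): [24, 18, 42, None, 21, 29, 45, None, None, 26]
Insertion path: 24 -> 42 -> 29
Result: insert 30 as right child of 29
Final tree (level order): [24, 18, 42, None, 21, 29, 45, None, None, 26, 30]


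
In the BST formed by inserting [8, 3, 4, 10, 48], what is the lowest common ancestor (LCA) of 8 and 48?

Tree insertion order: [8, 3, 4, 10, 48]
Tree (level-order array): [8, 3, 10, None, 4, None, 48]
In a BST, the LCA of p=8, q=48 is the first node v on the
root-to-leaf path with p <= v <= q (go left if both < v, right if both > v).
Walk from root:
  at 8: 8 <= 8 <= 48, this is the LCA
LCA = 8


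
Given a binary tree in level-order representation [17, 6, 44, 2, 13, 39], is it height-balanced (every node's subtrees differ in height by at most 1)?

Tree (level-order array): [17, 6, 44, 2, 13, 39]
Definition: a tree is height-balanced if, at every node, |h(left) - h(right)| <= 1 (empty subtree has height -1).
Bottom-up per-node check:
  node 2: h_left=-1, h_right=-1, diff=0 [OK], height=0
  node 13: h_left=-1, h_right=-1, diff=0 [OK], height=0
  node 6: h_left=0, h_right=0, diff=0 [OK], height=1
  node 39: h_left=-1, h_right=-1, diff=0 [OK], height=0
  node 44: h_left=0, h_right=-1, diff=1 [OK], height=1
  node 17: h_left=1, h_right=1, diff=0 [OK], height=2
All nodes satisfy the balance condition.
Result: Balanced


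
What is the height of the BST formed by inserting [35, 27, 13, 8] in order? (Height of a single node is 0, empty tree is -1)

Insertion order: [35, 27, 13, 8]
Tree (level-order array): [35, 27, None, 13, None, 8]
Compute height bottom-up (empty subtree = -1):
  height(8) = 1 + max(-1, -1) = 0
  height(13) = 1 + max(0, -1) = 1
  height(27) = 1 + max(1, -1) = 2
  height(35) = 1 + max(2, -1) = 3
Height = 3


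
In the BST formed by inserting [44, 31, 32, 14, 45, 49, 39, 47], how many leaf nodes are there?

Tree built from: [44, 31, 32, 14, 45, 49, 39, 47]
Tree (level-order array): [44, 31, 45, 14, 32, None, 49, None, None, None, 39, 47]
Rule: A leaf has 0 children.
Per-node child counts:
  node 44: 2 child(ren)
  node 31: 2 child(ren)
  node 14: 0 child(ren)
  node 32: 1 child(ren)
  node 39: 0 child(ren)
  node 45: 1 child(ren)
  node 49: 1 child(ren)
  node 47: 0 child(ren)
Matching nodes: [14, 39, 47]
Count of leaf nodes: 3


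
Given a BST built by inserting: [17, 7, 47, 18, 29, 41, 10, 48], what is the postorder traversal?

Tree insertion order: [17, 7, 47, 18, 29, 41, 10, 48]
Tree (level-order array): [17, 7, 47, None, 10, 18, 48, None, None, None, 29, None, None, None, 41]
Postorder traversal: [10, 7, 41, 29, 18, 48, 47, 17]


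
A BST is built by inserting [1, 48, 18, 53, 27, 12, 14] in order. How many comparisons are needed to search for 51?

Search path for 51: 1 -> 48 -> 53
Found: False
Comparisons: 3


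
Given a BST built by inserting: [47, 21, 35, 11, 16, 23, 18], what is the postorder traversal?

Tree insertion order: [47, 21, 35, 11, 16, 23, 18]
Tree (level-order array): [47, 21, None, 11, 35, None, 16, 23, None, None, 18]
Postorder traversal: [18, 16, 11, 23, 35, 21, 47]


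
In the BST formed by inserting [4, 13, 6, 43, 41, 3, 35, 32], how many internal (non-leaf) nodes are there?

Tree built from: [4, 13, 6, 43, 41, 3, 35, 32]
Tree (level-order array): [4, 3, 13, None, None, 6, 43, None, None, 41, None, 35, None, 32]
Rule: An internal node has at least one child.
Per-node child counts:
  node 4: 2 child(ren)
  node 3: 0 child(ren)
  node 13: 2 child(ren)
  node 6: 0 child(ren)
  node 43: 1 child(ren)
  node 41: 1 child(ren)
  node 35: 1 child(ren)
  node 32: 0 child(ren)
Matching nodes: [4, 13, 43, 41, 35]
Count of internal (non-leaf) nodes: 5


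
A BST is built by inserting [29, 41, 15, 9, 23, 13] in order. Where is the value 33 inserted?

Starting tree (level order): [29, 15, 41, 9, 23, None, None, None, 13]
Insertion path: 29 -> 41
Result: insert 33 as left child of 41
Final tree (level order): [29, 15, 41, 9, 23, 33, None, None, 13]


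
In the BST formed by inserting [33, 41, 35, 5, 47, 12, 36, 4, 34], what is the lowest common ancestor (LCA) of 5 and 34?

Tree insertion order: [33, 41, 35, 5, 47, 12, 36, 4, 34]
Tree (level-order array): [33, 5, 41, 4, 12, 35, 47, None, None, None, None, 34, 36]
In a BST, the LCA of p=5, q=34 is the first node v on the
root-to-leaf path with p <= v <= q (go left if both < v, right if both > v).
Walk from root:
  at 33: 5 <= 33 <= 34, this is the LCA
LCA = 33


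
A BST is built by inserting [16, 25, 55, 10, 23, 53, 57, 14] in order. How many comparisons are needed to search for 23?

Search path for 23: 16 -> 25 -> 23
Found: True
Comparisons: 3


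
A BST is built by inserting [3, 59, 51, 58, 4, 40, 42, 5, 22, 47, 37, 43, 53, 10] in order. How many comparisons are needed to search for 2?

Search path for 2: 3
Found: False
Comparisons: 1


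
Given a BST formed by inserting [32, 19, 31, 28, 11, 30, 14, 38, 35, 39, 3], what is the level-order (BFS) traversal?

Tree insertion order: [32, 19, 31, 28, 11, 30, 14, 38, 35, 39, 3]
Tree (level-order array): [32, 19, 38, 11, 31, 35, 39, 3, 14, 28, None, None, None, None, None, None, None, None, None, None, 30]
BFS from the root, enqueuing left then right child of each popped node:
  queue [32] -> pop 32, enqueue [19, 38], visited so far: [32]
  queue [19, 38] -> pop 19, enqueue [11, 31], visited so far: [32, 19]
  queue [38, 11, 31] -> pop 38, enqueue [35, 39], visited so far: [32, 19, 38]
  queue [11, 31, 35, 39] -> pop 11, enqueue [3, 14], visited so far: [32, 19, 38, 11]
  queue [31, 35, 39, 3, 14] -> pop 31, enqueue [28], visited so far: [32, 19, 38, 11, 31]
  queue [35, 39, 3, 14, 28] -> pop 35, enqueue [none], visited so far: [32, 19, 38, 11, 31, 35]
  queue [39, 3, 14, 28] -> pop 39, enqueue [none], visited so far: [32, 19, 38, 11, 31, 35, 39]
  queue [3, 14, 28] -> pop 3, enqueue [none], visited so far: [32, 19, 38, 11, 31, 35, 39, 3]
  queue [14, 28] -> pop 14, enqueue [none], visited so far: [32, 19, 38, 11, 31, 35, 39, 3, 14]
  queue [28] -> pop 28, enqueue [30], visited so far: [32, 19, 38, 11, 31, 35, 39, 3, 14, 28]
  queue [30] -> pop 30, enqueue [none], visited so far: [32, 19, 38, 11, 31, 35, 39, 3, 14, 28, 30]
Result: [32, 19, 38, 11, 31, 35, 39, 3, 14, 28, 30]


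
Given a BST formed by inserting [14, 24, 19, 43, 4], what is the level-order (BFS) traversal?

Tree insertion order: [14, 24, 19, 43, 4]
Tree (level-order array): [14, 4, 24, None, None, 19, 43]
BFS from the root, enqueuing left then right child of each popped node:
  queue [14] -> pop 14, enqueue [4, 24], visited so far: [14]
  queue [4, 24] -> pop 4, enqueue [none], visited so far: [14, 4]
  queue [24] -> pop 24, enqueue [19, 43], visited so far: [14, 4, 24]
  queue [19, 43] -> pop 19, enqueue [none], visited so far: [14, 4, 24, 19]
  queue [43] -> pop 43, enqueue [none], visited so far: [14, 4, 24, 19, 43]
Result: [14, 4, 24, 19, 43]


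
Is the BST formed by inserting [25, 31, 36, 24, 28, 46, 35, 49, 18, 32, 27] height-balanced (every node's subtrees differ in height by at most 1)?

Tree (level-order array): [25, 24, 31, 18, None, 28, 36, None, None, 27, None, 35, 46, None, None, 32, None, None, 49]
Definition: a tree is height-balanced if, at every node, |h(left) - h(right)| <= 1 (empty subtree has height -1).
Bottom-up per-node check:
  node 18: h_left=-1, h_right=-1, diff=0 [OK], height=0
  node 24: h_left=0, h_right=-1, diff=1 [OK], height=1
  node 27: h_left=-1, h_right=-1, diff=0 [OK], height=0
  node 28: h_left=0, h_right=-1, diff=1 [OK], height=1
  node 32: h_left=-1, h_right=-1, diff=0 [OK], height=0
  node 35: h_left=0, h_right=-1, diff=1 [OK], height=1
  node 49: h_left=-1, h_right=-1, diff=0 [OK], height=0
  node 46: h_left=-1, h_right=0, diff=1 [OK], height=1
  node 36: h_left=1, h_right=1, diff=0 [OK], height=2
  node 31: h_left=1, h_right=2, diff=1 [OK], height=3
  node 25: h_left=1, h_right=3, diff=2 [FAIL (|1-3|=2 > 1)], height=4
Node 25 violates the condition: |1 - 3| = 2 > 1.
Result: Not balanced


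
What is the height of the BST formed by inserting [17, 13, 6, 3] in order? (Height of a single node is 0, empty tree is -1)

Insertion order: [17, 13, 6, 3]
Tree (level-order array): [17, 13, None, 6, None, 3]
Compute height bottom-up (empty subtree = -1):
  height(3) = 1 + max(-1, -1) = 0
  height(6) = 1 + max(0, -1) = 1
  height(13) = 1 + max(1, -1) = 2
  height(17) = 1 + max(2, -1) = 3
Height = 3


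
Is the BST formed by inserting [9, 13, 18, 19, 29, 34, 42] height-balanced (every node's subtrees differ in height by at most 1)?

Tree (level-order array): [9, None, 13, None, 18, None, 19, None, 29, None, 34, None, 42]
Definition: a tree is height-balanced if, at every node, |h(left) - h(right)| <= 1 (empty subtree has height -1).
Bottom-up per-node check:
  node 42: h_left=-1, h_right=-1, diff=0 [OK], height=0
  node 34: h_left=-1, h_right=0, diff=1 [OK], height=1
  node 29: h_left=-1, h_right=1, diff=2 [FAIL (|-1-1|=2 > 1)], height=2
  node 19: h_left=-1, h_right=2, diff=3 [FAIL (|-1-2|=3 > 1)], height=3
  node 18: h_left=-1, h_right=3, diff=4 [FAIL (|-1-3|=4 > 1)], height=4
  node 13: h_left=-1, h_right=4, diff=5 [FAIL (|-1-4|=5 > 1)], height=5
  node 9: h_left=-1, h_right=5, diff=6 [FAIL (|-1-5|=6 > 1)], height=6
Node 29 violates the condition: |-1 - 1| = 2 > 1.
Result: Not balanced


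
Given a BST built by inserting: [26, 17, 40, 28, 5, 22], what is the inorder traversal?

Tree insertion order: [26, 17, 40, 28, 5, 22]
Tree (level-order array): [26, 17, 40, 5, 22, 28]
Inorder traversal: [5, 17, 22, 26, 28, 40]


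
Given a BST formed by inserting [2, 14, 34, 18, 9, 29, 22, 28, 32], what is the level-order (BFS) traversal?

Tree insertion order: [2, 14, 34, 18, 9, 29, 22, 28, 32]
Tree (level-order array): [2, None, 14, 9, 34, None, None, 18, None, None, 29, 22, 32, None, 28]
BFS from the root, enqueuing left then right child of each popped node:
  queue [2] -> pop 2, enqueue [14], visited so far: [2]
  queue [14] -> pop 14, enqueue [9, 34], visited so far: [2, 14]
  queue [9, 34] -> pop 9, enqueue [none], visited so far: [2, 14, 9]
  queue [34] -> pop 34, enqueue [18], visited so far: [2, 14, 9, 34]
  queue [18] -> pop 18, enqueue [29], visited so far: [2, 14, 9, 34, 18]
  queue [29] -> pop 29, enqueue [22, 32], visited so far: [2, 14, 9, 34, 18, 29]
  queue [22, 32] -> pop 22, enqueue [28], visited so far: [2, 14, 9, 34, 18, 29, 22]
  queue [32, 28] -> pop 32, enqueue [none], visited so far: [2, 14, 9, 34, 18, 29, 22, 32]
  queue [28] -> pop 28, enqueue [none], visited so far: [2, 14, 9, 34, 18, 29, 22, 32, 28]
Result: [2, 14, 9, 34, 18, 29, 22, 32, 28]


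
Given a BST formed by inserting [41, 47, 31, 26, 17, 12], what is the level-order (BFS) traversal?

Tree insertion order: [41, 47, 31, 26, 17, 12]
Tree (level-order array): [41, 31, 47, 26, None, None, None, 17, None, 12]
BFS from the root, enqueuing left then right child of each popped node:
  queue [41] -> pop 41, enqueue [31, 47], visited so far: [41]
  queue [31, 47] -> pop 31, enqueue [26], visited so far: [41, 31]
  queue [47, 26] -> pop 47, enqueue [none], visited so far: [41, 31, 47]
  queue [26] -> pop 26, enqueue [17], visited so far: [41, 31, 47, 26]
  queue [17] -> pop 17, enqueue [12], visited so far: [41, 31, 47, 26, 17]
  queue [12] -> pop 12, enqueue [none], visited so far: [41, 31, 47, 26, 17, 12]
Result: [41, 31, 47, 26, 17, 12]


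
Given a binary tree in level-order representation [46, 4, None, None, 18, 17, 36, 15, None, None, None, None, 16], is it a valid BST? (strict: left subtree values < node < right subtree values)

Level-order array: [46, 4, None, None, 18, 17, 36, 15, None, None, None, None, 16]
Validate using subtree bounds (lo, hi): at each node, require lo < value < hi,
then recurse left with hi=value and right with lo=value.
Preorder trace (stopping at first violation):
  at node 46 with bounds (-inf, +inf): OK
  at node 4 with bounds (-inf, 46): OK
  at node 18 with bounds (4, 46): OK
  at node 17 with bounds (4, 18): OK
  at node 15 with bounds (4, 17): OK
  at node 16 with bounds (15, 17): OK
  at node 36 with bounds (18, 46): OK
No violation found at any node.
Result: Valid BST


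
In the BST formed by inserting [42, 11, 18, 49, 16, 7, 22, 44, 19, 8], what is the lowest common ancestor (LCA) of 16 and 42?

Tree insertion order: [42, 11, 18, 49, 16, 7, 22, 44, 19, 8]
Tree (level-order array): [42, 11, 49, 7, 18, 44, None, None, 8, 16, 22, None, None, None, None, None, None, 19]
In a BST, the LCA of p=16, q=42 is the first node v on the
root-to-leaf path with p <= v <= q (go left if both < v, right if both > v).
Walk from root:
  at 42: 16 <= 42 <= 42, this is the LCA
LCA = 42


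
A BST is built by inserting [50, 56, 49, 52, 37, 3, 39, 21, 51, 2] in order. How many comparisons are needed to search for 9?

Search path for 9: 50 -> 49 -> 37 -> 3 -> 21
Found: False
Comparisons: 5


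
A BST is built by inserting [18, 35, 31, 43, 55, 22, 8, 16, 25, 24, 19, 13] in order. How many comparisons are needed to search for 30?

Search path for 30: 18 -> 35 -> 31 -> 22 -> 25
Found: False
Comparisons: 5


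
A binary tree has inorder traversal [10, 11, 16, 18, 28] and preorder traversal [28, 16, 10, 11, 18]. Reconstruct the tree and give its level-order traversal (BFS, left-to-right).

Inorder:  [10, 11, 16, 18, 28]
Preorder: [28, 16, 10, 11, 18]
Algorithm: preorder visits root first, so consume preorder in order;
for each root, split the current inorder slice at that value into
left-subtree inorder and right-subtree inorder, then recurse.
Recursive splits:
  root=28; inorder splits into left=[10, 11, 16, 18], right=[]
  root=16; inorder splits into left=[10, 11], right=[18]
  root=10; inorder splits into left=[], right=[11]
  root=11; inorder splits into left=[], right=[]
  root=18; inorder splits into left=[], right=[]
Reconstructed level-order: [28, 16, 10, 18, 11]


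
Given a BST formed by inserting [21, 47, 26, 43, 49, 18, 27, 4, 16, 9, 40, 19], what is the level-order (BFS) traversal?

Tree insertion order: [21, 47, 26, 43, 49, 18, 27, 4, 16, 9, 40, 19]
Tree (level-order array): [21, 18, 47, 4, 19, 26, 49, None, 16, None, None, None, 43, None, None, 9, None, 27, None, None, None, None, 40]
BFS from the root, enqueuing left then right child of each popped node:
  queue [21] -> pop 21, enqueue [18, 47], visited so far: [21]
  queue [18, 47] -> pop 18, enqueue [4, 19], visited so far: [21, 18]
  queue [47, 4, 19] -> pop 47, enqueue [26, 49], visited so far: [21, 18, 47]
  queue [4, 19, 26, 49] -> pop 4, enqueue [16], visited so far: [21, 18, 47, 4]
  queue [19, 26, 49, 16] -> pop 19, enqueue [none], visited so far: [21, 18, 47, 4, 19]
  queue [26, 49, 16] -> pop 26, enqueue [43], visited so far: [21, 18, 47, 4, 19, 26]
  queue [49, 16, 43] -> pop 49, enqueue [none], visited so far: [21, 18, 47, 4, 19, 26, 49]
  queue [16, 43] -> pop 16, enqueue [9], visited so far: [21, 18, 47, 4, 19, 26, 49, 16]
  queue [43, 9] -> pop 43, enqueue [27], visited so far: [21, 18, 47, 4, 19, 26, 49, 16, 43]
  queue [9, 27] -> pop 9, enqueue [none], visited so far: [21, 18, 47, 4, 19, 26, 49, 16, 43, 9]
  queue [27] -> pop 27, enqueue [40], visited so far: [21, 18, 47, 4, 19, 26, 49, 16, 43, 9, 27]
  queue [40] -> pop 40, enqueue [none], visited so far: [21, 18, 47, 4, 19, 26, 49, 16, 43, 9, 27, 40]
Result: [21, 18, 47, 4, 19, 26, 49, 16, 43, 9, 27, 40]


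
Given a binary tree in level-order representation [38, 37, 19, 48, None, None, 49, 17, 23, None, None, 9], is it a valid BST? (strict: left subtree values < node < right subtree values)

Level-order array: [38, 37, 19, 48, None, None, 49, 17, 23, None, None, 9]
Validate using subtree bounds (lo, hi): at each node, require lo < value < hi,
then recurse left with hi=value and right with lo=value.
Preorder trace (stopping at first violation):
  at node 38 with bounds (-inf, +inf): OK
  at node 37 with bounds (-inf, 38): OK
  at node 48 with bounds (-inf, 37): VIOLATION
Node 48 violates its bound: not (-inf < 48 < 37).
Result: Not a valid BST


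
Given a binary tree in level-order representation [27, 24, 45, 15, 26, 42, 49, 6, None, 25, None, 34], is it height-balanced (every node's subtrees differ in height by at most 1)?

Tree (level-order array): [27, 24, 45, 15, 26, 42, 49, 6, None, 25, None, 34]
Definition: a tree is height-balanced if, at every node, |h(left) - h(right)| <= 1 (empty subtree has height -1).
Bottom-up per-node check:
  node 6: h_left=-1, h_right=-1, diff=0 [OK], height=0
  node 15: h_left=0, h_right=-1, diff=1 [OK], height=1
  node 25: h_left=-1, h_right=-1, diff=0 [OK], height=0
  node 26: h_left=0, h_right=-1, diff=1 [OK], height=1
  node 24: h_left=1, h_right=1, diff=0 [OK], height=2
  node 34: h_left=-1, h_right=-1, diff=0 [OK], height=0
  node 42: h_left=0, h_right=-1, diff=1 [OK], height=1
  node 49: h_left=-1, h_right=-1, diff=0 [OK], height=0
  node 45: h_left=1, h_right=0, diff=1 [OK], height=2
  node 27: h_left=2, h_right=2, diff=0 [OK], height=3
All nodes satisfy the balance condition.
Result: Balanced


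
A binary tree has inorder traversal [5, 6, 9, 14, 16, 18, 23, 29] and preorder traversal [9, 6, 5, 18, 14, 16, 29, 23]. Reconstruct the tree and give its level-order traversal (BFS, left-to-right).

Inorder:  [5, 6, 9, 14, 16, 18, 23, 29]
Preorder: [9, 6, 5, 18, 14, 16, 29, 23]
Algorithm: preorder visits root first, so consume preorder in order;
for each root, split the current inorder slice at that value into
left-subtree inorder and right-subtree inorder, then recurse.
Recursive splits:
  root=9; inorder splits into left=[5, 6], right=[14, 16, 18, 23, 29]
  root=6; inorder splits into left=[5], right=[]
  root=5; inorder splits into left=[], right=[]
  root=18; inorder splits into left=[14, 16], right=[23, 29]
  root=14; inorder splits into left=[], right=[16]
  root=16; inorder splits into left=[], right=[]
  root=29; inorder splits into left=[23], right=[]
  root=23; inorder splits into left=[], right=[]
Reconstructed level-order: [9, 6, 18, 5, 14, 29, 16, 23]


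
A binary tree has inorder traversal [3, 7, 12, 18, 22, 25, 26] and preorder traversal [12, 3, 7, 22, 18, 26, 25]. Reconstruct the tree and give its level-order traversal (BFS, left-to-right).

Inorder:  [3, 7, 12, 18, 22, 25, 26]
Preorder: [12, 3, 7, 22, 18, 26, 25]
Algorithm: preorder visits root first, so consume preorder in order;
for each root, split the current inorder slice at that value into
left-subtree inorder and right-subtree inorder, then recurse.
Recursive splits:
  root=12; inorder splits into left=[3, 7], right=[18, 22, 25, 26]
  root=3; inorder splits into left=[], right=[7]
  root=7; inorder splits into left=[], right=[]
  root=22; inorder splits into left=[18], right=[25, 26]
  root=18; inorder splits into left=[], right=[]
  root=26; inorder splits into left=[25], right=[]
  root=25; inorder splits into left=[], right=[]
Reconstructed level-order: [12, 3, 22, 7, 18, 26, 25]


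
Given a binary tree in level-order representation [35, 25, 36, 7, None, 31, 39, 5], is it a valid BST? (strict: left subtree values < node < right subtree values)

Level-order array: [35, 25, 36, 7, None, 31, 39, 5]
Validate using subtree bounds (lo, hi): at each node, require lo < value < hi,
then recurse left with hi=value and right with lo=value.
Preorder trace (stopping at first violation):
  at node 35 with bounds (-inf, +inf): OK
  at node 25 with bounds (-inf, 35): OK
  at node 7 with bounds (-inf, 25): OK
  at node 5 with bounds (-inf, 7): OK
  at node 36 with bounds (35, +inf): OK
  at node 31 with bounds (35, 36): VIOLATION
Node 31 violates its bound: not (35 < 31 < 36).
Result: Not a valid BST


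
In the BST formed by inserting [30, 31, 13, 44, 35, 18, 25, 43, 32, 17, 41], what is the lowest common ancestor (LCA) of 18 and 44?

Tree insertion order: [30, 31, 13, 44, 35, 18, 25, 43, 32, 17, 41]
Tree (level-order array): [30, 13, 31, None, 18, None, 44, 17, 25, 35, None, None, None, None, None, 32, 43, None, None, 41]
In a BST, the LCA of p=18, q=44 is the first node v on the
root-to-leaf path with p <= v <= q (go left if both < v, right if both > v).
Walk from root:
  at 30: 18 <= 30 <= 44, this is the LCA
LCA = 30


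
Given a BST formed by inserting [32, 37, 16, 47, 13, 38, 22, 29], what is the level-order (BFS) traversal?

Tree insertion order: [32, 37, 16, 47, 13, 38, 22, 29]
Tree (level-order array): [32, 16, 37, 13, 22, None, 47, None, None, None, 29, 38]
BFS from the root, enqueuing left then right child of each popped node:
  queue [32] -> pop 32, enqueue [16, 37], visited so far: [32]
  queue [16, 37] -> pop 16, enqueue [13, 22], visited so far: [32, 16]
  queue [37, 13, 22] -> pop 37, enqueue [47], visited so far: [32, 16, 37]
  queue [13, 22, 47] -> pop 13, enqueue [none], visited so far: [32, 16, 37, 13]
  queue [22, 47] -> pop 22, enqueue [29], visited so far: [32, 16, 37, 13, 22]
  queue [47, 29] -> pop 47, enqueue [38], visited so far: [32, 16, 37, 13, 22, 47]
  queue [29, 38] -> pop 29, enqueue [none], visited so far: [32, 16, 37, 13, 22, 47, 29]
  queue [38] -> pop 38, enqueue [none], visited so far: [32, 16, 37, 13, 22, 47, 29, 38]
Result: [32, 16, 37, 13, 22, 47, 29, 38]


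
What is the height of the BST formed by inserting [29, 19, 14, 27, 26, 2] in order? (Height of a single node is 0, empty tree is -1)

Insertion order: [29, 19, 14, 27, 26, 2]
Tree (level-order array): [29, 19, None, 14, 27, 2, None, 26]
Compute height bottom-up (empty subtree = -1):
  height(2) = 1 + max(-1, -1) = 0
  height(14) = 1 + max(0, -1) = 1
  height(26) = 1 + max(-1, -1) = 0
  height(27) = 1 + max(0, -1) = 1
  height(19) = 1 + max(1, 1) = 2
  height(29) = 1 + max(2, -1) = 3
Height = 3


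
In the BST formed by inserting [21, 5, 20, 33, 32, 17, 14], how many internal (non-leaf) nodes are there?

Tree built from: [21, 5, 20, 33, 32, 17, 14]
Tree (level-order array): [21, 5, 33, None, 20, 32, None, 17, None, None, None, 14]
Rule: An internal node has at least one child.
Per-node child counts:
  node 21: 2 child(ren)
  node 5: 1 child(ren)
  node 20: 1 child(ren)
  node 17: 1 child(ren)
  node 14: 0 child(ren)
  node 33: 1 child(ren)
  node 32: 0 child(ren)
Matching nodes: [21, 5, 20, 17, 33]
Count of internal (non-leaf) nodes: 5


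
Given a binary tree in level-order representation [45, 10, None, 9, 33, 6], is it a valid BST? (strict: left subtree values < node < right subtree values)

Level-order array: [45, 10, None, 9, 33, 6]
Validate using subtree bounds (lo, hi): at each node, require lo < value < hi,
then recurse left with hi=value and right with lo=value.
Preorder trace (stopping at first violation):
  at node 45 with bounds (-inf, +inf): OK
  at node 10 with bounds (-inf, 45): OK
  at node 9 with bounds (-inf, 10): OK
  at node 6 with bounds (-inf, 9): OK
  at node 33 with bounds (10, 45): OK
No violation found at any node.
Result: Valid BST


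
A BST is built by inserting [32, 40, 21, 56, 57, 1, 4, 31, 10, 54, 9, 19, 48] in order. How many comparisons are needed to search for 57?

Search path for 57: 32 -> 40 -> 56 -> 57
Found: True
Comparisons: 4


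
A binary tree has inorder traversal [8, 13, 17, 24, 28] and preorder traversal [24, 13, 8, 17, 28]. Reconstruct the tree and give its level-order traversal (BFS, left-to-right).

Inorder:  [8, 13, 17, 24, 28]
Preorder: [24, 13, 8, 17, 28]
Algorithm: preorder visits root first, so consume preorder in order;
for each root, split the current inorder slice at that value into
left-subtree inorder and right-subtree inorder, then recurse.
Recursive splits:
  root=24; inorder splits into left=[8, 13, 17], right=[28]
  root=13; inorder splits into left=[8], right=[17]
  root=8; inorder splits into left=[], right=[]
  root=17; inorder splits into left=[], right=[]
  root=28; inorder splits into left=[], right=[]
Reconstructed level-order: [24, 13, 28, 8, 17]


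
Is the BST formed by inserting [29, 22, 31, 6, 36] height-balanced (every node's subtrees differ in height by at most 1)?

Tree (level-order array): [29, 22, 31, 6, None, None, 36]
Definition: a tree is height-balanced if, at every node, |h(left) - h(right)| <= 1 (empty subtree has height -1).
Bottom-up per-node check:
  node 6: h_left=-1, h_right=-1, diff=0 [OK], height=0
  node 22: h_left=0, h_right=-1, diff=1 [OK], height=1
  node 36: h_left=-1, h_right=-1, diff=0 [OK], height=0
  node 31: h_left=-1, h_right=0, diff=1 [OK], height=1
  node 29: h_left=1, h_right=1, diff=0 [OK], height=2
All nodes satisfy the balance condition.
Result: Balanced


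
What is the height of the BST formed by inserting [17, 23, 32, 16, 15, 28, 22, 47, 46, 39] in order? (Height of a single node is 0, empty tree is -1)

Insertion order: [17, 23, 32, 16, 15, 28, 22, 47, 46, 39]
Tree (level-order array): [17, 16, 23, 15, None, 22, 32, None, None, None, None, 28, 47, None, None, 46, None, 39]
Compute height bottom-up (empty subtree = -1):
  height(15) = 1 + max(-1, -1) = 0
  height(16) = 1 + max(0, -1) = 1
  height(22) = 1 + max(-1, -1) = 0
  height(28) = 1 + max(-1, -1) = 0
  height(39) = 1 + max(-1, -1) = 0
  height(46) = 1 + max(0, -1) = 1
  height(47) = 1 + max(1, -1) = 2
  height(32) = 1 + max(0, 2) = 3
  height(23) = 1 + max(0, 3) = 4
  height(17) = 1 + max(1, 4) = 5
Height = 5


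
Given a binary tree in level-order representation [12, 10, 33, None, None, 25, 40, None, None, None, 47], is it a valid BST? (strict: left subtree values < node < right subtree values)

Level-order array: [12, 10, 33, None, None, 25, 40, None, None, None, 47]
Validate using subtree bounds (lo, hi): at each node, require lo < value < hi,
then recurse left with hi=value and right with lo=value.
Preorder trace (stopping at first violation):
  at node 12 with bounds (-inf, +inf): OK
  at node 10 with bounds (-inf, 12): OK
  at node 33 with bounds (12, +inf): OK
  at node 25 with bounds (12, 33): OK
  at node 40 with bounds (33, +inf): OK
  at node 47 with bounds (40, +inf): OK
No violation found at any node.
Result: Valid BST


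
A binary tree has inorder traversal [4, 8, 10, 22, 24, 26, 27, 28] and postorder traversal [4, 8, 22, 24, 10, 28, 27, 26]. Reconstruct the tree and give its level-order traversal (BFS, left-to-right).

Inorder:   [4, 8, 10, 22, 24, 26, 27, 28]
Postorder: [4, 8, 22, 24, 10, 28, 27, 26]
Algorithm: postorder visits root last, so walk postorder right-to-left;
each value is the root of the current inorder slice — split it at that
value, recurse on the right subtree first, then the left.
Recursive splits:
  root=26; inorder splits into left=[4, 8, 10, 22, 24], right=[27, 28]
  root=27; inorder splits into left=[], right=[28]
  root=28; inorder splits into left=[], right=[]
  root=10; inorder splits into left=[4, 8], right=[22, 24]
  root=24; inorder splits into left=[22], right=[]
  root=22; inorder splits into left=[], right=[]
  root=8; inorder splits into left=[4], right=[]
  root=4; inorder splits into left=[], right=[]
Reconstructed level-order: [26, 10, 27, 8, 24, 28, 4, 22]


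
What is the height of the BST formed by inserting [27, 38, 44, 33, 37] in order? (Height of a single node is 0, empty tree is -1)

Insertion order: [27, 38, 44, 33, 37]
Tree (level-order array): [27, None, 38, 33, 44, None, 37]
Compute height bottom-up (empty subtree = -1):
  height(37) = 1 + max(-1, -1) = 0
  height(33) = 1 + max(-1, 0) = 1
  height(44) = 1 + max(-1, -1) = 0
  height(38) = 1 + max(1, 0) = 2
  height(27) = 1 + max(-1, 2) = 3
Height = 3


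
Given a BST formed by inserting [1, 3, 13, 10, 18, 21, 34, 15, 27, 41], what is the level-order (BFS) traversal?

Tree insertion order: [1, 3, 13, 10, 18, 21, 34, 15, 27, 41]
Tree (level-order array): [1, None, 3, None, 13, 10, 18, None, None, 15, 21, None, None, None, 34, 27, 41]
BFS from the root, enqueuing left then right child of each popped node:
  queue [1] -> pop 1, enqueue [3], visited so far: [1]
  queue [3] -> pop 3, enqueue [13], visited so far: [1, 3]
  queue [13] -> pop 13, enqueue [10, 18], visited so far: [1, 3, 13]
  queue [10, 18] -> pop 10, enqueue [none], visited so far: [1, 3, 13, 10]
  queue [18] -> pop 18, enqueue [15, 21], visited so far: [1, 3, 13, 10, 18]
  queue [15, 21] -> pop 15, enqueue [none], visited so far: [1, 3, 13, 10, 18, 15]
  queue [21] -> pop 21, enqueue [34], visited so far: [1, 3, 13, 10, 18, 15, 21]
  queue [34] -> pop 34, enqueue [27, 41], visited so far: [1, 3, 13, 10, 18, 15, 21, 34]
  queue [27, 41] -> pop 27, enqueue [none], visited so far: [1, 3, 13, 10, 18, 15, 21, 34, 27]
  queue [41] -> pop 41, enqueue [none], visited so far: [1, 3, 13, 10, 18, 15, 21, 34, 27, 41]
Result: [1, 3, 13, 10, 18, 15, 21, 34, 27, 41]


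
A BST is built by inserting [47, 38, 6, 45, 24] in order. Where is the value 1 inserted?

Starting tree (level order): [47, 38, None, 6, 45, None, 24]
Insertion path: 47 -> 38 -> 6
Result: insert 1 as left child of 6
Final tree (level order): [47, 38, None, 6, 45, 1, 24]


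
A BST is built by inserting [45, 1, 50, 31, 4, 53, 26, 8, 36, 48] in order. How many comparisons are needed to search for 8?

Search path for 8: 45 -> 1 -> 31 -> 4 -> 26 -> 8
Found: True
Comparisons: 6


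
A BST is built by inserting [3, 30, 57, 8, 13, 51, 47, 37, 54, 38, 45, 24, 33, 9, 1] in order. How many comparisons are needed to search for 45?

Search path for 45: 3 -> 30 -> 57 -> 51 -> 47 -> 37 -> 38 -> 45
Found: True
Comparisons: 8


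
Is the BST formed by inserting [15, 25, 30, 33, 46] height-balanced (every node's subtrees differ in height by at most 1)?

Tree (level-order array): [15, None, 25, None, 30, None, 33, None, 46]
Definition: a tree is height-balanced if, at every node, |h(left) - h(right)| <= 1 (empty subtree has height -1).
Bottom-up per-node check:
  node 46: h_left=-1, h_right=-1, diff=0 [OK], height=0
  node 33: h_left=-1, h_right=0, diff=1 [OK], height=1
  node 30: h_left=-1, h_right=1, diff=2 [FAIL (|-1-1|=2 > 1)], height=2
  node 25: h_left=-1, h_right=2, diff=3 [FAIL (|-1-2|=3 > 1)], height=3
  node 15: h_left=-1, h_right=3, diff=4 [FAIL (|-1-3|=4 > 1)], height=4
Node 30 violates the condition: |-1 - 1| = 2 > 1.
Result: Not balanced


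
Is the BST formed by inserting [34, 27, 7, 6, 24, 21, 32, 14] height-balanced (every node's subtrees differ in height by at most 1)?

Tree (level-order array): [34, 27, None, 7, 32, 6, 24, None, None, None, None, 21, None, 14]
Definition: a tree is height-balanced if, at every node, |h(left) - h(right)| <= 1 (empty subtree has height -1).
Bottom-up per-node check:
  node 6: h_left=-1, h_right=-1, diff=0 [OK], height=0
  node 14: h_left=-1, h_right=-1, diff=0 [OK], height=0
  node 21: h_left=0, h_right=-1, diff=1 [OK], height=1
  node 24: h_left=1, h_right=-1, diff=2 [FAIL (|1--1|=2 > 1)], height=2
  node 7: h_left=0, h_right=2, diff=2 [FAIL (|0-2|=2 > 1)], height=3
  node 32: h_left=-1, h_right=-1, diff=0 [OK], height=0
  node 27: h_left=3, h_right=0, diff=3 [FAIL (|3-0|=3 > 1)], height=4
  node 34: h_left=4, h_right=-1, diff=5 [FAIL (|4--1|=5 > 1)], height=5
Node 24 violates the condition: |1 - -1| = 2 > 1.
Result: Not balanced


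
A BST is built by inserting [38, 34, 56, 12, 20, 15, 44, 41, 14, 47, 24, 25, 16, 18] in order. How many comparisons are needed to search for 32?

Search path for 32: 38 -> 34 -> 12 -> 20 -> 24 -> 25
Found: False
Comparisons: 6


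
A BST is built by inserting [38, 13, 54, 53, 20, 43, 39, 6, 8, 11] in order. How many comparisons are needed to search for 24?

Search path for 24: 38 -> 13 -> 20
Found: False
Comparisons: 3


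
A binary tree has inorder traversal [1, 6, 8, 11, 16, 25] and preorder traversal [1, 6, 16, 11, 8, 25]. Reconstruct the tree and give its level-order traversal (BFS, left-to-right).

Inorder:  [1, 6, 8, 11, 16, 25]
Preorder: [1, 6, 16, 11, 8, 25]
Algorithm: preorder visits root first, so consume preorder in order;
for each root, split the current inorder slice at that value into
left-subtree inorder and right-subtree inorder, then recurse.
Recursive splits:
  root=1; inorder splits into left=[], right=[6, 8, 11, 16, 25]
  root=6; inorder splits into left=[], right=[8, 11, 16, 25]
  root=16; inorder splits into left=[8, 11], right=[25]
  root=11; inorder splits into left=[8], right=[]
  root=8; inorder splits into left=[], right=[]
  root=25; inorder splits into left=[], right=[]
Reconstructed level-order: [1, 6, 16, 11, 25, 8]
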